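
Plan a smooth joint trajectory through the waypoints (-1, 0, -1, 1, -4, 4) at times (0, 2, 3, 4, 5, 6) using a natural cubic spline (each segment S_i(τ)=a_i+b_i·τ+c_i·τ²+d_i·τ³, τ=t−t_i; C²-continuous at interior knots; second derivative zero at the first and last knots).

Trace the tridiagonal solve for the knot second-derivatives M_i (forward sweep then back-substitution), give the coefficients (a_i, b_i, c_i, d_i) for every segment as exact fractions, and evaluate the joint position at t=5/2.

  seg 0: a=-1 b=1001/642 c=0 d=-85/321
  seg 1: a=0 b=-1039/642 c=-170/107 d=1417/642
  seg 2: a=-1 b=586/321 c=1077/214 d=-3119/642
  seg 3: a=1 b=-1723/642 c=-1021/107 d=4639/642
  seg 4: a=-4 b=-29/321 c=2597/214 d=-2597/642
S(5/2) = -1593/1712

Δ: Δ0=1/2, Δ1=-1, Δ2=2, Δ3=-5, Δ4=8
row 1: diag=6, rhs=-9; c'=1/6, d'=-3/2
row 2: denom=4−1·1/6=23/6; d'=(18−1·-3/2)/(23/6)=117/23
row 3: denom=4−1·6/23=86/23; d'=(-42−1·117/23)/(86/23)=-1083/86
row 4: denom=4−1·23/86=321/86; d'=(78−1·-1083/86)/(321/86)=2597/107
back: M4=2597/107
back: M3=-1083/86−23/86·2597/107=-2042/107
back: M2=117/23−6/23·-2042/107=1077/107
back: M1=-3/2−1/6·1077/107=-340/107
M: M0=0, M1=-340/107, M2=1077/107, M3=-2042/107, M4=2597/107, M5=0
seg 0: a=-1, c=M0/2=0, d=(M1−M0)/(6·2)=-85/321, b=Δ0−h0·(2M0+M1)/6=1001/642
seg 1: a=0, c=M1/2=-170/107, d=(M2−M1)/(6·1)=1417/642, b=Δ1−h1·(2M1+M2)/6=-1039/642
seg 2: a=-1, c=M2/2=1077/214, d=(M3−M2)/(6·1)=-3119/642, b=Δ2−h2·(2M2+M3)/6=586/321
seg 3: a=1, c=M3/2=-1021/107, d=(M4−M3)/(6·1)=4639/642, b=Δ3−h3·(2M3+M4)/6=-1723/642
seg 4: a=-4, c=M4/2=2597/214, d=(M5−M4)/(6·1)=-2597/642, b=Δ4−h4·(2M4+M5)/6=-29/321
t_q=5/2 → seg 1, τ=1/2; S=0+-1039/642·τ+-170/107·τ²+1417/642·τ³=-1593/1712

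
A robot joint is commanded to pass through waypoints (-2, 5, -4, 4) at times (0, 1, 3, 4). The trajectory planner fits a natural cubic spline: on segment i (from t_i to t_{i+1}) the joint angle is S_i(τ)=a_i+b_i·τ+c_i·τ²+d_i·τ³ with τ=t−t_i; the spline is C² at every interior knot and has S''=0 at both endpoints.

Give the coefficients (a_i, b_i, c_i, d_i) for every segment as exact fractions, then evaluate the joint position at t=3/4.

  seg 0: a=-2 b=159/16 c=0 d=-47/16
  seg 1: a=5 b=9/8 c=-141/16 d=3
  seg 2: a=-4 b=15/8 c=147/16 d=-49/16
S(3/4) = 4315/1024

Δ: Δ0=7, Δ1=-9/2, Δ2=8
row 1: diag=6, rhs=-69; c'=1/3, d'=-23/2
row 2: denom=6−2·1/3=16/3; d'=(75−2·-23/2)/(16/3)=147/8
back: M2=147/8
back: M1=-23/2−1/3·147/8=-141/8
M: M0=0, M1=-141/8, M2=147/8, M3=0
seg 0: a=-2, c=M0/2=0, d=(M1−M0)/(6·1)=-47/16, b=Δ0−h0·(2M0+M1)/6=159/16
seg 1: a=5, c=M1/2=-141/16, d=(M2−M1)/(6·2)=3, b=Δ1−h1·(2M1+M2)/6=9/8
seg 2: a=-4, c=M2/2=147/16, d=(M3−M2)/(6·1)=-49/16, b=Δ2−h2·(2M2+M3)/6=15/8
t_q=3/4 → seg 0, τ=3/4; S=-2+159/16·τ+0·τ²+-47/16·τ³=4315/1024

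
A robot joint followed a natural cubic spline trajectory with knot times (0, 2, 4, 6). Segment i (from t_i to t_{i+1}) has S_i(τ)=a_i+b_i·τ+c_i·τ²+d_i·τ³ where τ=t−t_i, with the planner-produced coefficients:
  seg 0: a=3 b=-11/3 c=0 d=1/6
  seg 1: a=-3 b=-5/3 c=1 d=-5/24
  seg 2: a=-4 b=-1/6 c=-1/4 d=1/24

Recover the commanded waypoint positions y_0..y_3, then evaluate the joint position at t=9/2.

y_0=3 y_1=-3 y_2=-4 y_3=-5
S(9/2) = -265/64

y_0 = S_0(0) = a_0 = 3
y_1 = S_1(0) = a_1 = -3
y_2 = S_2(0) = a_2 = -4
y_3 = S_2(2) = -5
t_q=9/2 is in segment 2 (τ=1/2); S_2(τ)=-265/64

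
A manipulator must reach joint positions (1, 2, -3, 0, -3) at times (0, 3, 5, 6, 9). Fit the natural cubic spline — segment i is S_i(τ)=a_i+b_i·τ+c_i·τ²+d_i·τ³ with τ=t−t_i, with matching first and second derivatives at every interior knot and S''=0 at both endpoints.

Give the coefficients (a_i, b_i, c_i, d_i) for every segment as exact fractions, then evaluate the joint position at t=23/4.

  seg 0: a=1 b=1667/876 c=0 d=-1375/7884
  seg 1: a=2 b=-1229/438 c=-1375/876 d=503/584
  seg 2: a=-3 b=274/219 c=788/219 d=-135/73
  seg 3: a=0 b=635/219 c=-427/219 d=427/1971
S(23/4) = -3821/4672

Δ: Δ0=1/3, Δ1=-5/2, Δ2=3, Δ3=-1
row 1: diag=10, rhs=-17; c'=1/5, d'=-17/10
row 2: denom=6−2·1/5=28/5; d'=(33−2·-17/10)/(28/5)=13/2
row 3: denom=8−1·5/28=219/28; d'=(-24−1·13/2)/(219/28)=-854/219
back: M3=-854/219
back: M2=13/2−5/28·-854/219=1576/219
back: M1=-17/10−1/5·1576/219=-1375/438
M: M0=0, M1=-1375/438, M2=1576/219, M3=-854/219, M4=0
seg 0: a=1, c=M0/2=0, d=(M1−M0)/(6·3)=-1375/7884, b=Δ0−h0·(2M0+M1)/6=1667/876
seg 1: a=2, c=M1/2=-1375/876, d=(M2−M1)/(6·2)=503/584, b=Δ1−h1·(2M1+M2)/6=-1229/438
seg 2: a=-3, c=M2/2=788/219, d=(M3−M2)/(6·1)=-135/73, b=Δ2−h2·(2M2+M3)/6=274/219
seg 3: a=0, c=M3/2=-427/219, d=(M4−M3)/(6·3)=427/1971, b=Δ3−h3·(2M3+M4)/6=635/219
t_q=23/4 → seg 2, τ=3/4; S=-3+274/219·τ+788/219·τ²+-135/73·τ³=-3821/4672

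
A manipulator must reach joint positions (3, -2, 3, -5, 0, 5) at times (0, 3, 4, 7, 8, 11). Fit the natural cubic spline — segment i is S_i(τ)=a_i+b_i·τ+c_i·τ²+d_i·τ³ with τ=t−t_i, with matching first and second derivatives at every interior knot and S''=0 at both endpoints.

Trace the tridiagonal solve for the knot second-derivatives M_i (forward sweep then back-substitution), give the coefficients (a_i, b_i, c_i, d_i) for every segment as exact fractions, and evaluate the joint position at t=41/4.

Δ: Δ0=-5/3, Δ1=5, Δ2=-8/3, Δ3=5, Δ4=5/3
row 1: diag=8, rhs=40; c'=1/8, d'=5
row 2: denom=8−1·1/8=63/8; d'=(-46−1·5)/(63/8)=-136/21
row 3: denom=8−3·8/21=48/7; d'=(46−3·-136/21)/(48/7)=229/24
row 4: denom=8−1·7/48=377/48; d'=(-20−1·229/24)/(377/48)=-1418/377
back: M4=-1418/377
back: M3=229/24−7/48·-1418/377=3804/377
back: M2=-136/21−8/21·3804/377=-11672/1131
back: M1=5−1/8·-11672/1131=7114/1131
M: M0=0, M1=7114/1131, M2=-11672/1131, M3=3804/377, M4=-1418/377, M5=0
seg 0: a=3, c=M0/2=0, d=(M1−M0)/(6·3)=3557/10179, b=Δ0−h0·(2M0+M1)/6=-1814/377
seg 1: a=-2, c=M1/2=3557/1131, d=(M2−M1)/(6·1)=-3131/1131, b=Δ1−h1·(2M1+M2)/6=1743/377
seg 2: a=3, c=M2/2=-5836/1131, d=(M3−M2)/(6·3)=398/351, b=Δ2−h2·(2M2+M3)/6=2950/1131
seg 3: a=-5, c=M3/2=1902/377, d=(M4−M3)/(6·1)=-2611/1131, b=Δ3−h3·(2M3+M4)/6=2560/1131
seg 4: a=0, c=M4/2=-709/377, d=(M5−M4)/(6·3)=709/3393, b=Δ4−h4·(2M4+M5)/6=6139/1131
t_q=41/4 → seg 4, τ=9/4; S=0+6139/1131·τ+-709/377·τ²+709/3393·τ³=122385/24128

  seg 0: a=3 b=-1814/377 c=0 d=3557/10179
  seg 1: a=-2 b=1743/377 c=3557/1131 d=-3131/1131
  seg 2: a=3 b=2950/1131 c=-5836/1131 d=398/351
  seg 3: a=-5 b=2560/1131 c=1902/377 d=-2611/1131
  seg 4: a=0 b=6139/1131 c=-709/377 d=709/3393
S(41/4) = 122385/24128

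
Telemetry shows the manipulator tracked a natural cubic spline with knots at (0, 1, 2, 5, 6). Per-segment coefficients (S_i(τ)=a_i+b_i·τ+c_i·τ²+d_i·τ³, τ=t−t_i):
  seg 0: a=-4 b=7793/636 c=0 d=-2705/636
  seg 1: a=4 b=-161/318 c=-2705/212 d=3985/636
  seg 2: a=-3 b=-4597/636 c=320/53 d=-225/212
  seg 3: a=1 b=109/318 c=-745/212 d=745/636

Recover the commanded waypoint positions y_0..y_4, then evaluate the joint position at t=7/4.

y_0=-4 y_1=4 y_2=-3 y_3=1 y_4=-1
S(7/4) = -12395/13568

y_0 = S_0(0) = a_0 = -4
y_1 = S_1(0) = a_1 = 4
y_2 = S_2(0) = a_2 = -3
y_3 = S_3(0) = a_3 = 1
y_4 = S_3(1) = -1
t_q=7/4 is in segment 1 (τ=3/4); S_1(τ)=-12395/13568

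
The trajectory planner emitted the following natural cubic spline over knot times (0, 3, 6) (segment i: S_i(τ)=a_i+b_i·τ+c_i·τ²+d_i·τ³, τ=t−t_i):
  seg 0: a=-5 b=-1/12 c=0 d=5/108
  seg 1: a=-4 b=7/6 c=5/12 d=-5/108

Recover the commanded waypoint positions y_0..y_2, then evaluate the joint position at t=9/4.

y_0=-5 y_1=-4 y_2=2
S(9/4) = -1193/256

y_0 = S_0(0) = a_0 = -5
y_1 = S_1(0) = a_1 = -4
y_2 = S_1(3) = 2
t_q=9/4 is in segment 0 (τ=9/4); S_0(τ)=-1193/256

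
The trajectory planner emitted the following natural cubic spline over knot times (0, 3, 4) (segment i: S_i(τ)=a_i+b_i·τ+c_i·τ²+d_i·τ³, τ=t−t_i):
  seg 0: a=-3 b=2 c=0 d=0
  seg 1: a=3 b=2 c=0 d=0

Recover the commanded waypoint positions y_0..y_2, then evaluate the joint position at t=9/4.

y_0=-3 y_1=3 y_2=5
S(9/4) = 3/2

y_0 = S_0(0) = a_0 = -3
y_1 = S_1(0) = a_1 = 3
y_2 = S_1(1) = 5
t_q=9/4 is in segment 0 (τ=9/4); S_0(τ)=3/2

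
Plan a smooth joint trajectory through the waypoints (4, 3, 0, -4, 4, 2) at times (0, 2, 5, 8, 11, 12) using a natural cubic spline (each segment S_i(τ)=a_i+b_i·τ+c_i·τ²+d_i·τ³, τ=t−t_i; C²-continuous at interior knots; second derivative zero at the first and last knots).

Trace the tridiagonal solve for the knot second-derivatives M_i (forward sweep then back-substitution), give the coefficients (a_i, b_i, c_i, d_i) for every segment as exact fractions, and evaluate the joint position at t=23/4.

  seg 0: a=4 b=-2999/5958 c=0 d=5/5958
  seg 1: a=3 b=-2939/5958 c=5/993 d=-3109/53622
  seg 2: a=0 b=-6043/2979 c=-3079/5958 d=13379/53622
  seg 3: a=-4 b=9577/5958 c=5150/2979 d=-24589/53622
  seg 4: a=4 b=-1195/2979 c=-4763/1986 d=4763/5958
S(23/4) = -72315/42368

Δ: Δ0=-1/2, Δ1=-1, Δ2=-4/3, Δ3=8/3, Δ4=-2
row 1: diag=10, rhs=-3; c'=3/10, d'=-3/10
row 2: denom=12−3·3/10=111/10; d'=(-2−3·-3/10)/(111/10)=-11/111
row 3: denom=12−3·10/37=414/37; d'=(24−3·-11/111)/(414/37)=899/414
row 4: denom=8−3·37/138=331/46; d'=(-28−3·899/414)/(331/46)=-4763/993
back: M4=-4763/993
back: M3=899/414−37/138·-4763/993=10300/2979
back: M2=-11/111−10/37·10300/2979=-3079/2979
back: M1=-3/10−3/10·-3079/2979=10/993
M: M0=0, M1=10/993, M2=-3079/2979, M3=10300/2979, M4=-4763/993, M5=0
seg 0: a=4, c=M0/2=0, d=(M1−M0)/(6·2)=5/5958, b=Δ0−h0·(2M0+M1)/6=-2999/5958
seg 1: a=3, c=M1/2=5/993, d=(M2−M1)/(6·3)=-3109/53622, b=Δ1−h1·(2M1+M2)/6=-2939/5958
seg 2: a=0, c=M2/2=-3079/5958, d=(M3−M2)/(6·3)=13379/53622, b=Δ2−h2·(2M2+M3)/6=-6043/2979
seg 3: a=-4, c=M3/2=5150/2979, d=(M4−M3)/(6·3)=-24589/53622, b=Δ3−h3·(2M3+M4)/6=9577/5958
seg 4: a=4, c=M4/2=-4763/1986, d=(M5−M4)/(6·1)=4763/5958, b=Δ4−h4·(2M4+M5)/6=-1195/2979
t_q=23/4 → seg 2, τ=3/4; S=0+-6043/2979·τ+-3079/5958·τ²+13379/53622·τ³=-72315/42368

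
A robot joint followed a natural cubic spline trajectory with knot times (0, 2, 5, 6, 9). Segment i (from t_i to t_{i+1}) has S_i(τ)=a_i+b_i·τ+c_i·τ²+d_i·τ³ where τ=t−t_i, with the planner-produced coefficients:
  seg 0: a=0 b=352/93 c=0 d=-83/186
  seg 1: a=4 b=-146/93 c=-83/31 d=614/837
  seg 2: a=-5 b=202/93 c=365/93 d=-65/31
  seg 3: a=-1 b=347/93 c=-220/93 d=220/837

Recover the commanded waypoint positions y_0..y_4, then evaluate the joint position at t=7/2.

y_0 = S_0(0) = a_0 = 0
y_1 = S_1(0) = a_1 = 4
y_2 = S_2(0) = a_2 = -5
y_3 = S_3(0) = a_3 = -1
y_4 = S_3(3) = -4
t_q=7/2 is in segment 1 (τ=3/2); S_1(τ)=-59/31

y_0=0 y_1=4 y_2=-5 y_3=-1 y_4=-4
S(7/2) = -59/31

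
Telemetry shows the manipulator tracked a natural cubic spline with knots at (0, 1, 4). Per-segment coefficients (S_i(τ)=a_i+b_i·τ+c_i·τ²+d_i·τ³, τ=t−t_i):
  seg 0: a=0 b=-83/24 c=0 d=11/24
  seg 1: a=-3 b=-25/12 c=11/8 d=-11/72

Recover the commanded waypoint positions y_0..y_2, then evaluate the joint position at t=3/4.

y_0 = S_0(0) = a_0 = 0
y_1 = S_1(0) = a_1 = -3
y_2 = S_1(3) = -1
t_q=3/4 is in segment 0 (τ=3/4); S_0(τ)=-1229/512

y_0=0 y_1=-3 y_2=-1
S(3/4) = -1229/512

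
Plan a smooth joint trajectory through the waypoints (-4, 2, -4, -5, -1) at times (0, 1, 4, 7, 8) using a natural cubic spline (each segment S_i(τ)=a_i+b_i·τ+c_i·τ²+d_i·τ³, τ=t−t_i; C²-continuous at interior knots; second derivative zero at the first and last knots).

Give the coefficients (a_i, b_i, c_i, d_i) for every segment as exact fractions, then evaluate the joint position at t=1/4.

Δ: Δ0=6, Δ1=-2, Δ2=-1/3, Δ3=4
row 1: diag=8, rhs=-48; c'=3/8, d'=-6
row 2: denom=12−3·3/8=87/8; d'=(10−3·-6)/(87/8)=224/87
row 3: denom=8−3·8/29=208/29; d'=(26−3·224/87)/(208/29)=265/104
back: M3=265/104
back: M2=224/87−8/29·265/104=73/39
back: M1=-6−3/8·73/39=-697/104
M: M0=0, M1=-697/104, M2=73/39, M3=265/104, M4=0
seg 0: a=-4, c=M0/2=0, d=(M1−M0)/(6·1)=-697/624, b=Δ0−h0·(2M0+M1)/6=4441/624
seg 1: a=2, c=M1/2=-697/208, d=(M2−M1)/(6·3)=2675/5616, b=Δ1−h1·(2M1+M2)/6=1175/312
seg 2: a=-4, c=M2/2=73/78, d=(M3−M2)/(6·3)=211/5616, b=Δ2−h2·(2M2+M3)/6=-167/48
seg 3: a=-5, c=M3/2=265/208, d=(M4−M3)/(6·1)=-265/624, b=Δ3−h3·(2M3+M4)/6=983/312
t_q=1/4 → seg 0, τ=1/4; S=-4+4441/624·τ+0·τ²+-697/624·τ³=-29795/13312

  seg 0: a=-4 b=4441/624 c=0 d=-697/624
  seg 1: a=2 b=1175/312 c=-697/208 d=2675/5616
  seg 2: a=-4 b=-167/48 c=73/78 d=211/5616
  seg 3: a=-5 b=983/312 c=265/208 d=-265/624
S(1/4) = -29795/13312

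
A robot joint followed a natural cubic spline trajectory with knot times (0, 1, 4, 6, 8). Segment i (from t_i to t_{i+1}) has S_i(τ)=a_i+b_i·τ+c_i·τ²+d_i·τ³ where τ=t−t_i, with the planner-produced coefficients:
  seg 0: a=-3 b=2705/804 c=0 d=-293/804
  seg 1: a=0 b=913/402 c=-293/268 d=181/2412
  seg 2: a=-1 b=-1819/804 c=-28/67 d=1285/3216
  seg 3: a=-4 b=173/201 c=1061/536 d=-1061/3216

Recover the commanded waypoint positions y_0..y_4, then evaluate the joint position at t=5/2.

y_0=-3 y_1=0 y_2=-1 y_3=-4 y_4=3
S(5/2) = 2573/2144

y_0 = S_0(0) = a_0 = -3
y_1 = S_1(0) = a_1 = 0
y_2 = S_2(0) = a_2 = -1
y_3 = S_3(0) = a_3 = -4
y_4 = S_3(2) = 3
t_q=5/2 is in segment 1 (τ=3/2); S_1(τ)=2573/2144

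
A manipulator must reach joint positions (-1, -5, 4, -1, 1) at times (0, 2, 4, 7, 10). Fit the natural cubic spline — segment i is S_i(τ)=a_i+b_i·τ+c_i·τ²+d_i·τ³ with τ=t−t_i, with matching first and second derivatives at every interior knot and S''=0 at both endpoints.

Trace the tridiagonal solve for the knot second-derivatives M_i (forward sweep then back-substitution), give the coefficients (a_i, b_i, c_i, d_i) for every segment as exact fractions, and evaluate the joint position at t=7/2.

Δ: Δ0=-2, Δ1=9/2, Δ2=-5/3, Δ3=2/3
row 1: diag=8, rhs=39; c'=1/4, d'=39/8
row 2: denom=10−2·1/4=19/2; d'=(-37−2·39/8)/(19/2)=-187/38
row 3: denom=12−3·6/19=210/19; d'=(14−3·-187/38)/(210/19)=1093/420
back: M3=1093/420
back: M2=-187/38−6/19·1093/420=-201/35
back: M1=39/8−1/4·-201/35=1767/280
M: M0=0, M1=1767/280, M2=-201/35, M3=1093/420, M4=0
seg 0: a=-1, c=M0/2=0, d=(M1−M0)/(6·2)=589/1120, b=Δ0−h0·(2M0+M1)/6=-1149/280
seg 1: a=-5, c=M1/2=1767/560, d=(M2−M1)/(6·2)=-225/224, b=Δ1−h1·(2M1+M2)/6=309/140
seg 2: a=4, c=M2/2=-201/70, d=(M3−M2)/(6·3)=701/1512, b=Δ2−h2·(2M2+M3)/6=111/40
seg 3: a=-1, c=M3/2=1093/840, d=(M4−M3)/(6·3)=-1093/7560, b=Δ3−h3·(2M3+M4)/6=-271/140
t_q=7/2 → seg 1, τ=3/2; S=-5+309/140·τ+1767/560·τ²+-225/224·τ³=18101/8960

  seg 0: a=-1 b=-1149/280 c=0 d=589/1120
  seg 1: a=-5 b=309/140 c=1767/560 d=-225/224
  seg 2: a=4 b=111/40 c=-201/70 d=701/1512
  seg 3: a=-1 b=-271/140 c=1093/840 d=-1093/7560
S(7/2) = 18101/8960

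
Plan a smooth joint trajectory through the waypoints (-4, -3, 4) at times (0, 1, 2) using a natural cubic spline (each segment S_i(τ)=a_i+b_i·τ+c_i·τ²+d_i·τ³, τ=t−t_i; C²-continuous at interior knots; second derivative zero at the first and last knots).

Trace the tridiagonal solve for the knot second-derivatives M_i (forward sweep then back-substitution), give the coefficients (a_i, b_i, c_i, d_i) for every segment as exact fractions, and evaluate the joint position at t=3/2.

  seg 0: a=-4 b=-1/2 c=0 d=3/2
  seg 1: a=-3 b=4 c=9/2 d=-3/2
S(3/2) = -1/16

Δ: Δ0=1, Δ1=7
row 1: diag=4, rhs=36; c'=1/4, d'=9
back: M1=9
M: M0=0, M1=9, M2=0
seg 0: a=-4, c=M0/2=0, d=(M1−M0)/(6·1)=3/2, b=Δ0−h0·(2M0+M1)/6=-1/2
seg 1: a=-3, c=M1/2=9/2, d=(M2−M1)/(6·1)=-3/2, b=Δ1−h1·(2M1+M2)/6=4
t_q=3/2 → seg 1, τ=1/2; S=-3+4·τ+9/2·τ²+-3/2·τ³=-1/16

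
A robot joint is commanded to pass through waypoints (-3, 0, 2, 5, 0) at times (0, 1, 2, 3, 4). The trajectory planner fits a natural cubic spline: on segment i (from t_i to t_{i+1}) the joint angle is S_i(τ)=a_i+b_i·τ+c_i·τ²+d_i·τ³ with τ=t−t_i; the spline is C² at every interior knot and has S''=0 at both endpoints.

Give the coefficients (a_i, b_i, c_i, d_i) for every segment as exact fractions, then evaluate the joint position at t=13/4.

  seg 0: a=-3 b=195/56 c=0 d=-27/56
  seg 1: a=0 b=57/28 c=-81/56 d=79/56
  seg 2: a=2 b=27/8 c=39/14 d=-177/56
  seg 3: a=5 b=-15/28 c=-375/56 d=125/56
S(13/4) = 2295/512

Δ: Δ0=3, Δ1=2, Δ2=3, Δ3=-5
row 1: diag=4, rhs=-6; c'=1/4, d'=-3/2
row 2: denom=4−1·1/4=15/4; d'=(6−1·-3/2)/(15/4)=2
row 3: denom=4−1·4/15=56/15; d'=(-48−1·2)/(56/15)=-375/28
back: M3=-375/28
back: M2=2−4/15·-375/28=39/7
back: M1=-3/2−1/4·39/7=-81/28
M: M0=0, M1=-81/28, M2=39/7, M3=-375/28, M4=0
seg 0: a=-3, c=M0/2=0, d=(M1−M0)/(6·1)=-27/56, b=Δ0−h0·(2M0+M1)/6=195/56
seg 1: a=0, c=M1/2=-81/56, d=(M2−M1)/(6·1)=79/56, b=Δ1−h1·(2M1+M2)/6=57/28
seg 2: a=2, c=M2/2=39/14, d=(M3−M2)/(6·1)=-177/56, b=Δ2−h2·(2M2+M3)/6=27/8
seg 3: a=5, c=M3/2=-375/56, d=(M4−M3)/(6·1)=125/56, b=Δ3−h3·(2M3+M4)/6=-15/28
t_q=13/4 → seg 3, τ=1/4; S=5+-15/28·τ+-375/56·τ²+125/56·τ³=2295/512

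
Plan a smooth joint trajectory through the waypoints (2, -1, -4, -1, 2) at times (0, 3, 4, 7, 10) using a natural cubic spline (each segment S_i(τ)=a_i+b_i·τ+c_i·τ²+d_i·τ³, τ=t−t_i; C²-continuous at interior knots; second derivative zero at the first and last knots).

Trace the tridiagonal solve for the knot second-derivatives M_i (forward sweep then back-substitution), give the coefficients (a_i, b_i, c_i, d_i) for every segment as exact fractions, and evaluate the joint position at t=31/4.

Δ: Δ0=-1, Δ1=-3, Δ2=1, Δ3=1
row 1: diag=8, rhs=-12; c'=1/8, d'=-3/2
row 2: denom=8−1·1/8=63/8; d'=(24−1·-3/2)/(63/8)=68/21
row 3: denom=12−3·8/21=76/7; d'=(0−3·68/21)/(76/7)=-17/19
back: M3=-17/19
back: M2=68/21−8/21·-17/19=68/19
back: M1=-3/2−1/8·68/19=-37/19
M: M0=0, M1=-37/19, M2=68/19, M3=-17/19, M4=0
seg 0: a=2, c=M0/2=0, d=(M1−M0)/(6·3)=-37/342, b=Δ0−h0·(2M0+M1)/6=-1/38
seg 1: a=-1, c=M1/2=-37/38, d=(M2−M1)/(6·1)=35/38, b=Δ1−h1·(2M1+M2)/6=-56/19
seg 2: a=-4, c=M2/2=34/19, d=(M3−M2)/(6·3)=-85/342, b=Δ2−h2·(2M2+M3)/6=-81/38
seg 3: a=-1, c=M3/2=-17/38, d=(M4−M3)/(6·3)=17/342, b=Δ3−h3·(2M3+M4)/6=36/19
t_q=31/4 → seg 3, τ=3/4; S=-1+36/19·τ+-17/38·τ²+17/342·τ³=463/2432

  seg 0: a=2 b=-1/38 c=0 d=-37/342
  seg 1: a=-1 b=-56/19 c=-37/38 d=35/38
  seg 2: a=-4 b=-81/38 c=34/19 d=-85/342
  seg 3: a=-1 b=36/19 c=-17/38 d=17/342
S(31/4) = 463/2432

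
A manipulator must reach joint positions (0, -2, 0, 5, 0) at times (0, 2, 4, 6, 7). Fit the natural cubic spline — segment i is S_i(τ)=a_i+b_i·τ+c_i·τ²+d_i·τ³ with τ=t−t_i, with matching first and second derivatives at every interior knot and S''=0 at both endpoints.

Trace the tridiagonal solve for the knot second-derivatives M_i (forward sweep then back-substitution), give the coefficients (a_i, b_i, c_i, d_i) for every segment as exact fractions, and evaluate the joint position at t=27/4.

  seg 0: a=0 b=-51/41 c=0 d=5/82
  seg 1: a=-2 b=-21/41 c=15/41 d=8/41
  seg 2: a=0 b=135/41 c=63/41 d=-317/328
  seg 3: a=5 b=-177/82 c=-699/164 d=233/164
S(27/4) = 16615/10496

Δ: Δ0=-1, Δ1=1, Δ2=5/2, Δ3=-5
row 1: diag=8, rhs=12; c'=1/4, d'=3/2
row 2: denom=8−2·1/4=15/2; d'=(9−2·3/2)/(15/2)=4/5
row 3: denom=6−2·4/15=82/15; d'=(-45−2·4/5)/(82/15)=-699/82
back: M3=-699/82
back: M2=4/5−4/15·-699/82=126/41
back: M1=3/2−1/4·126/41=30/41
M: M0=0, M1=30/41, M2=126/41, M3=-699/82, M4=0
seg 0: a=0, c=M0/2=0, d=(M1−M0)/(6·2)=5/82, b=Δ0−h0·(2M0+M1)/6=-51/41
seg 1: a=-2, c=M1/2=15/41, d=(M2−M1)/(6·2)=8/41, b=Δ1−h1·(2M1+M2)/6=-21/41
seg 2: a=0, c=M2/2=63/41, d=(M3−M2)/(6·2)=-317/328, b=Δ2−h2·(2M2+M3)/6=135/41
seg 3: a=5, c=M3/2=-699/164, d=(M4−M3)/(6·1)=233/164, b=Δ3−h3·(2M3+M4)/6=-177/82
t_q=27/4 → seg 3, τ=3/4; S=5+-177/82·τ+-699/164·τ²+233/164·τ³=16615/10496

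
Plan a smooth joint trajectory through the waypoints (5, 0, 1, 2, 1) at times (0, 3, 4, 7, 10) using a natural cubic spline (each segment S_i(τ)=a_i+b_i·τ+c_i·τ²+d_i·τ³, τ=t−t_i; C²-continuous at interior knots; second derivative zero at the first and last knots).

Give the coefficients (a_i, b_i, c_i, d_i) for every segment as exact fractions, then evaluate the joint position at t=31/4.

  seg 0: a=5 b=-103/38 c=0 d=119/1026
  seg 1: a=0 b=8/19 c=119/114 d=-53/114
  seg 2: a=1 b=127/114 c=-20/57 d=31/1026
  seg 3: a=2 b=-10/57 c=-3/38 d=1/114
S(31/4) = 4445/2432

Δ: Δ0=-5/3, Δ1=1, Δ2=1/3, Δ3=-1/3
row 1: diag=8, rhs=16; c'=1/8, d'=2
row 2: denom=8−1·1/8=63/8; d'=(-4−1·2)/(63/8)=-16/21
row 3: denom=12−3·8/21=76/7; d'=(-4−3·-16/21)/(76/7)=-3/19
back: M3=-3/19
back: M2=-16/21−8/21·-3/19=-40/57
back: M1=2−1/8·-40/57=119/57
M: M0=0, M1=119/57, M2=-40/57, M3=-3/19, M4=0
seg 0: a=5, c=M0/2=0, d=(M1−M0)/(6·3)=119/1026, b=Δ0−h0·(2M0+M1)/6=-103/38
seg 1: a=0, c=M1/2=119/114, d=(M2−M1)/(6·1)=-53/114, b=Δ1−h1·(2M1+M2)/6=8/19
seg 2: a=1, c=M2/2=-20/57, d=(M3−M2)/(6·3)=31/1026, b=Δ2−h2·(2M2+M3)/6=127/114
seg 3: a=2, c=M3/2=-3/38, d=(M4−M3)/(6·3)=1/114, b=Δ3−h3·(2M3+M4)/6=-10/57
t_q=31/4 → seg 3, τ=3/4; S=2+-10/57·τ+-3/38·τ²+1/114·τ³=4445/2432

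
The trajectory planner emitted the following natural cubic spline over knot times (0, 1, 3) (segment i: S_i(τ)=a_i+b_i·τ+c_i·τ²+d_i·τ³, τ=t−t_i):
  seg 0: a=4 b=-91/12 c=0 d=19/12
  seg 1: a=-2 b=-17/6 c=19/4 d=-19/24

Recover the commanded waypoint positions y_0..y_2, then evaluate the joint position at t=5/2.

y_0=4 y_1=-2 y_2=5
S(5/2) = 113/64

y_0 = S_0(0) = a_0 = 4
y_1 = S_1(0) = a_1 = -2
y_2 = S_1(2) = 5
t_q=5/2 is in segment 1 (τ=3/2); S_1(τ)=113/64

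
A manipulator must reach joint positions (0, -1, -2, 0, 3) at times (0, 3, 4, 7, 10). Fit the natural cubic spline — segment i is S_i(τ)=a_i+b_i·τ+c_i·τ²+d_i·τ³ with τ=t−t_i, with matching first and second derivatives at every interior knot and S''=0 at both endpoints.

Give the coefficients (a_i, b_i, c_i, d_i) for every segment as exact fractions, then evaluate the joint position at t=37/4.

Δ: Δ0=-1/3, Δ1=-1, Δ2=2/3, Δ3=1
row 1: diag=8, rhs=-4; c'=1/8, d'=-1/2
row 2: denom=8−1·1/8=63/8; d'=(10−1·-1/2)/(63/8)=4/3
row 3: denom=12−3·8/21=76/7; d'=(2−3·4/3)/(76/7)=-7/38
back: M3=-7/38
back: M2=4/3−8/21·-7/38=80/57
back: M1=-1/2−1/8·80/57=-77/114
M: M0=0, M1=-77/114, M2=80/57, M3=-7/38, M4=0
seg 0: a=0, c=M0/2=0, d=(M1−M0)/(6·3)=-77/2052, b=Δ0−h0·(2M0+M1)/6=1/228
seg 1: a=-1, c=M1/2=-77/228, d=(M2−M1)/(6·1)=79/228, b=Δ1−h1·(2M1+M2)/6=-115/114
seg 2: a=-2, c=M2/2=40/57, d=(M3−M2)/(6·3)=-181/2052, b=Δ2−h2·(2M2+M3)/6=-49/76
seg 3: a=0, c=M3/2=-7/76, d=(M4−M3)/(6·3)=7/684, b=Δ3−h3·(2M3+M4)/6=45/38
t_q=37/4 → seg 3, τ=9/4; S=0+45/38·τ+-7/76·τ²+7/684·τ³=11259/4864

  seg 0: a=0 b=1/228 c=0 d=-77/2052
  seg 1: a=-1 b=-115/114 c=-77/228 d=79/228
  seg 2: a=-2 b=-49/76 c=40/57 d=-181/2052
  seg 3: a=0 b=45/38 c=-7/76 d=7/684
S(37/4) = 11259/4864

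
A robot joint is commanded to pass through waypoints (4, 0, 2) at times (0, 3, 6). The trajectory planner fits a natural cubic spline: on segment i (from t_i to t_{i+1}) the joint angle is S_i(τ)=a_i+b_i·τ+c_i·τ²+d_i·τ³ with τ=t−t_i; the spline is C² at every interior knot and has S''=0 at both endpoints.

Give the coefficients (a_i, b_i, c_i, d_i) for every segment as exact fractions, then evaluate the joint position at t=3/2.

Δ: Δ0=-4/3, Δ1=2/3
row 1: diag=12, rhs=12; c'=1/4, d'=1
back: M1=1
M: M0=0, M1=1, M2=0
seg 0: a=4, c=M0/2=0, d=(M1−M0)/(6·3)=1/18, b=Δ0−h0·(2M0+M1)/6=-11/6
seg 1: a=0, c=M1/2=1/2, d=(M2−M1)/(6·3)=-1/18, b=Δ1−h1·(2M1+M2)/6=-1/3
t_q=3/2 → seg 0, τ=3/2; S=4+-11/6·τ+0·τ²+1/18·τ³=23/16

  seg 0: a=4 b=-11/6 c=0 d=1/18
  seg 1: a=0 b=-1/3 c=1/2 d=-1/18
S(3/2) = 23/16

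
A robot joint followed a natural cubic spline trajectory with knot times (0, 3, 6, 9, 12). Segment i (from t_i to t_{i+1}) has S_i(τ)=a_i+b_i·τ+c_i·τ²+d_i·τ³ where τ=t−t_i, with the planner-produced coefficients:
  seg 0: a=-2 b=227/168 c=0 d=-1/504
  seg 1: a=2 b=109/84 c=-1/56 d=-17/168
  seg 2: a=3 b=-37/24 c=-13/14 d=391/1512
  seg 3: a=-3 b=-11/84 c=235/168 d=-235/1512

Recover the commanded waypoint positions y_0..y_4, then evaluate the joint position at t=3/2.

y_0 = S_0(0) = a_0 = -2
y_1 = S_1(0) = a_1 = 2
y_2 = S_2(0) = a_2 = 3
y_3 = S_3(0) = a_3 = -3
y_4 = S_3(3) = 5
t_q=3/2 is in segment 0 (τ=3/2); S_0(τ)=9/448

y_0=-2 y_1=2 y_2=3 y_3=-3 y_4=5
S(3/2) = 9/448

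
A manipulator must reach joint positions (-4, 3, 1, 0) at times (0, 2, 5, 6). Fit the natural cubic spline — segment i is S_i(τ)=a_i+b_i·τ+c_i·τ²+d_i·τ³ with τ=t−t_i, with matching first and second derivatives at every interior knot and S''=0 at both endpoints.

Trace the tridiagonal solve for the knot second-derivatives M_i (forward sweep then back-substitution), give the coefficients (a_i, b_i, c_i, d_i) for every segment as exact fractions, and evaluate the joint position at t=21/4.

  seg 0: a=-4 b=1879/426 c=0 d=-97/426
  seg 1: a=3 b=715/426 c=-97/71 d=83/426
  seg 2: a=1 b=-268/213 c=55/142 d=-55/426
S(21/4) = 6431/9088

Δ: Δ0=7/2, Δ1=-2/3, Δ2=-1
row 1: diag=10, rhs=-25; c'=3/10, d'=-5/2
row 2: denom=8−3·3/10=71/10; d'=(-2−3·-5/2)/(71/10)=55/71
back: M2=55/71
back: M1=-5/2−3/10·55/71=-194/71
M: M0=0, M1=-194/71, M2=55/71, M3=0
seg 0: a=-4, c=M0/2=0, d=(M1−M0)/(6·2)=-97/426, b=Δ0−h0·(2M0+M1)/6=1879/426
seg 1: a=3, c=M1/2=-97/71, d=(M2−M1)/(6·3)=83/426, b=Δ1−h1·(2M1+M2)/6=715/426
seg 2: a=1, c=M2/2=55/142, d=(M3−M2)/(6·1)=-55/426, b=Δ2−h2·(2M2+M3)/6=-268/213
t_q=21/4 → seg 2, τ=1/4; S=1+-268/213·τ+55/142·τ²+-55/426·τ³=6431/9088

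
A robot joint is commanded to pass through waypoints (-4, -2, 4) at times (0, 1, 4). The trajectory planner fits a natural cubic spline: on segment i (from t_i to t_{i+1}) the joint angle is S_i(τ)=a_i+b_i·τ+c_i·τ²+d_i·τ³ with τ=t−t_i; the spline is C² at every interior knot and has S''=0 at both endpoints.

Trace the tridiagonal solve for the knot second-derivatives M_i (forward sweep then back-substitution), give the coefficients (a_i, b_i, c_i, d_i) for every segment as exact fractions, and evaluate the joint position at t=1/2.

Δ: Δ0=2, Δ1=2
row 1: diag=8, rhs=0; c'=3/8, d'=0
back: M1=0
M: M0=0, M1=0, M2=0
seg 0: a=-4, c=M0/2=0, d=(M1−M0)/(6·1)=0, b=Δ0−h0·(2M0+M1)/6=2
seg 1: a=-2, c=M1/2=0, d=(M2−M1)/(6·3)=0, b=Δ1−h1·(2M1+M2)/6=2
t_q=1/2 → seg 0, τ=1/2; S=-4+2·τ+0·τ²+0·τ³=-3

  seg 0: a=-4 b=2 c=0 d=0
  seg 1: a=-2 b=2 c=0 d=0
S(1/2) = -3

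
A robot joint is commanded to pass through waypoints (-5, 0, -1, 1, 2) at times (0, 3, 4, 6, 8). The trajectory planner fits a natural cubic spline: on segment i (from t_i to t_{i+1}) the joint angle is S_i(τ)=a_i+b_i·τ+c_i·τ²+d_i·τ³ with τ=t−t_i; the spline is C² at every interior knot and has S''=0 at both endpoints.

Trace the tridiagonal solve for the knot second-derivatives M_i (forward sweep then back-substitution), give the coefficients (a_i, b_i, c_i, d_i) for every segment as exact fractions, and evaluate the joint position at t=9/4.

Δ: Δ0=5/3, Δ1=-1, Δ2=1, Δ3=1/2
row 1: diag=8, rhs=-16; c'=1/8, d'=-2
row 2: denom=6−1·1/8=47/8; d'=(12−1·-2)/(47/8)=112/47
row 3: denom=8−2·16/47=344/47; d'=(-3−2·112/47)/(344/47)=-365/344
back: M3=-365/344
back: M2=112/47−16/47·-365/344=118/43
back: M1=-2−1/8·118/43=-403/172
M: M0=0, M1=-403/172, M2=118/43, M3=-365/344, M4=0
seg 0: a=-5, c=M0/2=0, d=(M1−M0)/(6·3)=-403/3096, b=Δ0−h0·(2M0+M1)/6=2929/1032
seg 1: a=0, c=M1/2=-403/344, d=(M2−M1)/(6·1)=875/1032, b=Δ1−h1·(2M1+M2)/6=-349/516
seg 2: a=-1, c=M2/2=59/43, d=(M3−M2)/(6·2)=-1309/4128, b=Δ2−h2·(2M2+M3)/6=-491/1032
seg 3: a=1, c=M3/2=-365/688, d=(M4−M3)/(6·2)=365/4128, b=Δ3−h3·(2M3+M4)/6=623/516
t_q=9/4 → seg 0, τ=9/4; S=-5+2929/1032·τ+0·τ²+-403/3096·τ³=-2131/22016

  seg 0: a=-5 b=2929/1032 c=0 d=-403/3096
  seg 1: a=0 b=-349/516 c=-403/344 d=875/1032
  seg 2: a=-1 b=-491/1032 c=59/43 d=-1309/4128
  seg 3: a=1 b=623/516 c=-365/688 d=365/4128
S(9/4) = -2131/22016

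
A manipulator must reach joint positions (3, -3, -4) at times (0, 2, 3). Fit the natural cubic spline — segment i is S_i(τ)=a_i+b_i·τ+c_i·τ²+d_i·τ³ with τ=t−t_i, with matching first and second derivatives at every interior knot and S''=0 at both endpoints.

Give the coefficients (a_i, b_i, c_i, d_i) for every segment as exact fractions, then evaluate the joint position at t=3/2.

Δ: Δ0=-3, Δ1=-1
row 1: diag=6, rhs=12; c'=1/6, d'=2
back: M1=2
M: M0=0, M1=2, M2=0
seg 0: a=3, c=M0/2=0, d=(M1−M0)/(6·2)=1/6, b=Δ0−h0·(2M0+M1)/6=-11/3
seg 1: a=-3, c=M1/2=1, d=(M2−M1)/(6·1)=-1/3, b=Δ1−h1·(2M1+M2)/6=-5/3
t_q=3/2 → seg 0, τ=3/2; S=3+-11/3·τ+0·τ²+1/6·τ³=-31/16

  seg 0: a=3 b=-11/3 c=0 d=1/6
  seg 1: a=-3 b=-5/3 c=1 d=-1/3
S(3/2) = -31/16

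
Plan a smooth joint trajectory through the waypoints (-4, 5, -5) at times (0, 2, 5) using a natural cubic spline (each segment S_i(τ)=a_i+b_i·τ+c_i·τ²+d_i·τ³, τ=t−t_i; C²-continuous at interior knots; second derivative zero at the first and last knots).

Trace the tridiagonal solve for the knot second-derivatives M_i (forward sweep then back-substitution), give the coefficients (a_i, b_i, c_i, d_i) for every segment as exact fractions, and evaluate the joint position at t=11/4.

  seg 0: a=-4 b=91/15 c=0 d=-47/120
  seg 1: a=5 b=41/30 c=-47/20 d=47/180
S(11/4) = 6161/1280

Δ: Δ0=9/2, Δ1=-10/3
row 1: diag=10, rhs=-47; c'=3/10, d'=-47/10
back: M1=-47/10
M: M0=0, M1=-47/10, M2=0
seg 0: a=-4, c=M0/2=0, d=(M1−M0)/(6·2)=-47/120, b=Δ0−h0·(2M0+M1)/6=91/15
seg 1: a=5, c=M1/2=-47/20, d=(M2−M1)/(6·3)=47/180, b=Δ1−h1·(2M1+M2)/6=41/30
t_q=11/4 → seg 1, τ=3/4; S=5+41/30·τ+-47/20·τ²+47/180·τ³=6161/1280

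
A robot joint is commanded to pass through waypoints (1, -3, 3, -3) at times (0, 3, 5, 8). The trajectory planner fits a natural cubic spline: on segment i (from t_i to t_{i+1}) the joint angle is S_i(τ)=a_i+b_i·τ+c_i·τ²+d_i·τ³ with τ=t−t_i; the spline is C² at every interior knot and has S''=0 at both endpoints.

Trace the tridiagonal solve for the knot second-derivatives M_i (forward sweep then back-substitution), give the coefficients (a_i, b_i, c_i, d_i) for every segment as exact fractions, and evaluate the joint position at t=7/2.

Δ: Δ0=-4/3, Δ1=3, Δ2=-2
row 1: diag=10, rhs=26; c'=1/5, d'=13/5
row 2: denom=10−2·1/5=48/5; d'=(-30−2·13/5)/(48/5)=-11/3
back: M2=-11/3
back: M1=13/5−1/5·-11/3=10/3
M: M0=0, M1=10/3, M2=-11/3, M3=0
seg 0: a=1, c=M0/2=0, d=(M1−M0)/(6·3)=5/27, b=Δ0−h0·(2M0+M1)/6=-3
seg 1: a=-3, c=M1/2=5/3, d=(M2−M1)/(6·2)=-7/12, b=Δ1−h1·(2M1+M2)/6=2
seg 2: a=3, c=M2/2=-11/6, d=(M3−M2)/(6·3)=11/54, b=Δ2−h2·(2M2+M3)/6=5/3
t_q=7/2 → seg 1, τ=1/2; S=-3+2·τ+5/3·τ²+-7/12·τ³=-53/32

  seg 0: a=1 b=-3 c=0 d=5/27
  seg 1: a=-3 b=2 c=5/3 d=-7/12
  seg 2: a=3 b=5/3 c=-11/6 d=11/54
S(7/2) = -53/32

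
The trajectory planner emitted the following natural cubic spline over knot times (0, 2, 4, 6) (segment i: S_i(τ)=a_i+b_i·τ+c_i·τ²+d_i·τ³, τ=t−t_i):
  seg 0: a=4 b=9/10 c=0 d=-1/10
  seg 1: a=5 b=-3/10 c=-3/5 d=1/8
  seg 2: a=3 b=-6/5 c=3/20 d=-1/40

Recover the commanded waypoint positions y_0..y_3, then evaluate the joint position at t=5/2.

y_0 = S_0(0) = a_0 = 4
y_1 = S_1(0) = a_1 = 5
y_2 = S_2(0) = a_2 = 3
y_3 = S_2(2) = 1
t_q=5/2 is in segment 1 (τ=1/2); S_1(τ)=1509/320

y_0=4 y_1=5 y_2=3 y_3=1
S(5/2) = 1509/320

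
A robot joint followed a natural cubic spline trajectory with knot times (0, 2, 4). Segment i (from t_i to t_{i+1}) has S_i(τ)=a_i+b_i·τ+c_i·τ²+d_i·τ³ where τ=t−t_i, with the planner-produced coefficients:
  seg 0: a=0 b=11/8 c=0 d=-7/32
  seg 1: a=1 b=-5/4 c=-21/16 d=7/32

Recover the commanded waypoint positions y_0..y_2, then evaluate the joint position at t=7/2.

y_0=0 y_1=1 y_2=-5
S(7/2) = -791/256

y_0 = S_0(0) = a_0 = 0
y_1 = S_1(0) = a_1 = 1
y_2 = S_1(2) = -5
t_q=7/2 is in segment 1 (τ=3/2); S_1(τ)=-791/256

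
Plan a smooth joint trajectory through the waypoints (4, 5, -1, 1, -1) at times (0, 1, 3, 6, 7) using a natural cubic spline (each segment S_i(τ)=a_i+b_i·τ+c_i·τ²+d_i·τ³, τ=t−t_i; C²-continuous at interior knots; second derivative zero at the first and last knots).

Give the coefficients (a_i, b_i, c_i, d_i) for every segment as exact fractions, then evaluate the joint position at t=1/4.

  seg 0: a=4 b=1129/591 c=0 d=-538/591
  seg 1: a=5 b=-485/591 c=-538/197 d=485/591
  seg 2: a=-1 b=-1121/591 c=432/197 d=-791/1773
  seg 3: a=1 b=-464/591 c=-359/197 d=359/591
S(1/4) = 28137/6304

Δ: Δ0=1, Δ1=-3, Δ2=2/3, Δ3=-2
row 1: diag=6, rhs=-24; c'=1/3, d'=-4
row 2: denom=10−2·1/3=28/3; d'=(22−2·-4)/(28/3)=45/14
row 3: denom=8−3·9/28=197/28; d'=(-16−3·45/14)/(197/28)=-718/197
back: M3=-718/197
back: M2=45/14−9/28·-718/197=864/197
back: M1=-4−1/3·864/197=-1076/197
M: M0=0, M1=-1076/197, M2=864/197, M3=-718/197, M4=0
seg 0: a=4, c=M0/2=0, d=(M1−M0)/(6·1)=-538/591, b=Δ0−h0·(2M0+M1)/6=1129/591
seg 1: a=5, c=M1/2=-538/197, d=(M2−M1)/(6·2)=485/591, b=Δ1−h1·(2M1+M2)/6=-485/591
seg 2: a=-1, c=M2/2=432/197, d=(M3−M2)/(6·3)=-791/1773, b=Δ2−h2·(2M2+M3)/6=-1121/591
seg 3: a=1, c=M3/2=-359/197, d=(M4−M3)/(6·1)=359/591, b=Δ3−h3·(2M3+M4)/6=-464/591
t_q=1/4 → seg 0, τ=1/4; S=4+1129/591·τ+0·τ²+-538/591·τ³=28137/6304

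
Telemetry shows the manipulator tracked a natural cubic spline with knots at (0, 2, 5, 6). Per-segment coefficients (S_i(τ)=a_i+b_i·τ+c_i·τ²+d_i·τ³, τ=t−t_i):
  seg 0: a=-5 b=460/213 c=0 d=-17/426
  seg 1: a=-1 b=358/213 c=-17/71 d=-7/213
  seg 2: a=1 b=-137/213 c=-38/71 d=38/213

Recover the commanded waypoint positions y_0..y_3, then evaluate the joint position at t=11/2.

y_0=-5 y_1=-1 y_2=1 y_3=0
S(11/2) = 161/284

y_0 = S_0(0) = a_0 = -5
y_1 = S_1(0) = a_1 = -1
y_2 = S_2(0) = a_2 = 1
y_3 = S_2(1) = 0
t_q=11/2 is in segment 2 (τ=1/2); S_2(τ)=161/284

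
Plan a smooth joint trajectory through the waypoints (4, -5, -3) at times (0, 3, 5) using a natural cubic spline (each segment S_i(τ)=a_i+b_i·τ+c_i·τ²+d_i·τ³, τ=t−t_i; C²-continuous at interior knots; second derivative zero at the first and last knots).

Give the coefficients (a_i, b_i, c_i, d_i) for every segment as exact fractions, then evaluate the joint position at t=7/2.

  seg 0: a=4 b=-21/5 c=0 d=2/15
  seg 1: a=-5 b=-3/5 c=6/5 d=-1/5
S(7/2) = -201/40

Δ: Δ0=-3, Δ1=1
row 1: diag=10, rhs=24; c'=1/5, d'=12/5
back: M1=12/5
M: M0=0, M1=12/5, M2=0
seg 0: a=4, c=M0/2=0, d=(M1−M0)/(6·3)=2/15, b=Δ0−h0·(2M0+M1)/6=-21/5
seg 1: a=-5, c=M1/2=6/5, d=(M2−M1)/(6·2)=-1/5, b=Δ1−h1·(2M1+M2)/6=-3/5
t_q=7/2 → seg 1, τ=1/2; S=-5+-3/5·τ+6/5·τ²+-1/5·τ³=-201/40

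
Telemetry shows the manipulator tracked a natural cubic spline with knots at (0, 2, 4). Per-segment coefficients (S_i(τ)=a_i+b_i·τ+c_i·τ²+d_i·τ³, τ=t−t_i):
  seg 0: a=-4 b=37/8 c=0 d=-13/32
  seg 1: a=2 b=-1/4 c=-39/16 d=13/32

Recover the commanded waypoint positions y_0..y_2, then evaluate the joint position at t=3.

y_0 = S_0(0) = a_0 = -4
y_1 = S_1(0) = a_1 = 2
y_2 = S_1(2) = -5
t_q=3 is in segment 1 (τ=1); S_1(τ)=-9/32

y_0=-4 y_1=2 y_2=-5
S(3) = -9/32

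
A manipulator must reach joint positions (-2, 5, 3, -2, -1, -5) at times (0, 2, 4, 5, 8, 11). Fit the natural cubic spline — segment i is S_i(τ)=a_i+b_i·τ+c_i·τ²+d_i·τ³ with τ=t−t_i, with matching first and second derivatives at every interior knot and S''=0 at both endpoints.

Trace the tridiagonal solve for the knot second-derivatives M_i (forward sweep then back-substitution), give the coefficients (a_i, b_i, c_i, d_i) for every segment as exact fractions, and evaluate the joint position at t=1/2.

Δ: Δ0=7/2, Δ1=-1, Δ2=-5, Δ3=1/3, Δ4=-4/3
row 1: diag=8, rhs=-27; c'=1/4, d'=-27/8
row 2: denom=6−2·1/4=11/2; d'=(-24−2·-27/8)/(11/2)=-69/22
row 3: denom=8−1·2/11=86/11; d'=(32−1·-69/22)/(86/11)=773/172
row 4: denom=12−3·33/86=933/86; d'=(-10−3·773/172)/(933/86)=-4039/1866
back: M4=-4039/1866
back: M3=773/172−33/86·-4039/1866=1656/311
back: M2=-69/22−2/11·1656/311=-2553/622
back: M1=-27/8−1/4·-2553/622=-1461/622
M: M0=0, M1=-1461/622, M2=-2553/622, M3=1656/311, M4=-4039/1866, M5=0
seg 0: a=-2, c=M0/2=0, d=(M1−M0)/(6·2)=-487/2488, b=Δ0−h0·(2M0+M1)/6=1332/311
seg 1: a=5, c=M1/2=-1461/1244, d=(M2−M1)/(6·2)=-91/622, b=Δ1−h1·(2M1+M2)/6=1203/622
seg 2: a=3, c=M2/2=-2553/1244, d=(M3−M2)/(6·1)=1955/1244, b=Δ2−h2·(2M2+M3)/6=-2811/622
seg 3: a=-2, c=M3/2=828/311, d=(M4−M3)/(6·3)=-13975/33588, b=Δ3−h3·(2M3+M4)/6=-4863/1244
seg 4: a=-1, c=M4/2=-4039/3732, d=(M5−M4)/(6·3)=4039/33588, b=Δ4−h4·(2M4+M5)/6=517/622
t_q=1/2 → seg 0, τ=1/2; S=-2+1332/311·τ+0·τ²+-487/2488·τ³=2329/19904

  seg 0: a=-2 b=1332/311 c=0 d=-487/2488
  seg 1: a=5 b=1203/622 c=-1461/1244 d=-91/622
  seg 2: a=3 b=-2811/622 c=-2553/1244 d=1955/1244
  seg 3: a=-2 b=-4863/1244 c=828/311 d=-13975/33588
  seg 4: a=-1 b=517/622 c=-4039/3732 d=4039/33588
S(1/2) = 2329/19904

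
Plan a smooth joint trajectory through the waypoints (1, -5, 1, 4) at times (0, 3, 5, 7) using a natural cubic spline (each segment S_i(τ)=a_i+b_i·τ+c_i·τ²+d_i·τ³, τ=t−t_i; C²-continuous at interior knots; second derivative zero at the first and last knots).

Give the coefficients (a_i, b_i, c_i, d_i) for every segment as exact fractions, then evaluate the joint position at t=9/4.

Δ: Δ0=-2, Δ1=3, Δ2=3/2
row 1: diag=10, rhs=30; c'=1/5, d'=3
row 2: denom=8−2·1/5=38/5; d'=(-9−2·3)/(38/5)=-75/38
back: M2=-75/38
back: M1=3−1/5·-75/38=129/38
M: M0=0, M1=129/38, M2=-75/38, M3=0
seg 0: a=1, c=M0/2=0, d=(M1−M0)/(6·3)=43/228, b=Δ0−h0·(2M0+M1)/6=-281/76
seg 1: a=-5, c=M1/2=129/76, d=(M2−M1)/(6·2)=-17/38, b=Δ1−h1·(2M1+M2)/6=53/38
seg 2: a=1, c=M2/2=-75/76, d=(M3−M2)/(6·2)=25/152, b=Δ2−h2·(2M2+M3)/6=107/38
t_q=9/4 → seg 0, τ=9/4; S=1+-281/76·τ+0·τ²+43/228·τ³=-25151/4864

  seg 0: a=1 b=-281/76 c=0 d=43/228
  seg 1: a=-5 b=53/38 c=129/76 d=-17/38
  seg 2: a=1 b=107/38 c=-75/76 d=25/152
S(9/4) = -25151/4864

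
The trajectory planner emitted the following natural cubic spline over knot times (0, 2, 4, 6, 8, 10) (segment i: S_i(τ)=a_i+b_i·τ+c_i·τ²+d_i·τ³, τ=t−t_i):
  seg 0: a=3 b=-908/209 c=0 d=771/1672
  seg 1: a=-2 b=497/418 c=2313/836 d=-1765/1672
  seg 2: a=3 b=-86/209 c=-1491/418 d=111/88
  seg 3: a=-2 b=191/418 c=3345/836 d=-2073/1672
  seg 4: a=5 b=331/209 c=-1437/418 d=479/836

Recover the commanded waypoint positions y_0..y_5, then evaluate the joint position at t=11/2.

y_0 = S_0(0) = a_0 = 3
y_1 = S_1(0) = a_1 = -2
y_2 = S_2(0) = a_2 = 3
y_3 = S_3(0) = a_3 = -2
y_4 = S_4(0) = a_4 = 5
y_5 = S_4(2) = -1
t_q=11/2 is in segment 2 (τ=3/2); S_2(τ)=-18537/13376

y_0=3 y_1=-2 y_2=3 y_3=-2 y_4=5 y_5=-1
S(11/2) = -18537/13376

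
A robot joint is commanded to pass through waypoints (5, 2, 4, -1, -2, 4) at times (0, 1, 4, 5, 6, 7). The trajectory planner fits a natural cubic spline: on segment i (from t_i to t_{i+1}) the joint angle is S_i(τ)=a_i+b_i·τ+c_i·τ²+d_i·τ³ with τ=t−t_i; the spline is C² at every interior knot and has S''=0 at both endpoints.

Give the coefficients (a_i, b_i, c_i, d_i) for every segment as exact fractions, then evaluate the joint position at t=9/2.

  seg 0: a=5 b=-9259/2379 c=0 d=2122/2379
  seg 1: a=2 b=-2893/2379 c=2122/793 d=-4873/7137
  seg 2: a=4 b=-658/183 c=-2751/793 d=4912/2379
  seg 3: a=-1 b=-10324/2379 c=2161/793 d=1462/2379
  seg 4: a=-2 b=7028/2379 c=3623/793 d=-3623/2379
S(9/2) = 5053/3172

Δ: Δ0=-3, Δ1=2/3, Δ2=-5, Δ3=-1, Δ4=6
row 1: diag=8, rhs=22; c'=3/8, d'=11/4
row 2: denom=8−3·3/8=55/8; d'=(-34−3·11/4)/(55/8)=-338/55
row 3: denom=4−1·8/55=212/55; d'=(24−1·-338/55)/(212/55)=829/106
row 4: denom=4−1·55/212=793/212; d'=(42−1·829/106)/(793/212)=7246/793
back: M4=7246/793
back: M3=829/106−55/212·7246/793=4322/793
back: M2=-338/55−8/55·4322/793=-5502/793
back: M1=11/4−3/8·-5502/793=4244/793
M: M0=0, M1=4244/793, M2=-5502/793, M3=4322/793, M4=7246/793, M5=0
seg 0: a=5, c=M0/2=0, d=(M1−M0)/(6·1)=2122/2379, b=Δ0−h0·(2M0+M1)/6=-9259/2379
seg 1: a=2, c=M1/2=2122/793, d=(M2−M1)/(6·3)=-4873/7137, b=Δ1−h1·(2M1+M2)/6=-2893/2379
seg 2: a=4, c=M2/2=-2751/793, d=(M3−M2)/(6·1)=4912/2379, b=Δ2−h2·(2M2+M3)/6=-658/183
seg 3: a=-1, c=M3/2=2161/793, d=(M4−M3)/(6·1)=1462/2379, b=Δ3−h3·(2M3+M4)/6=-10324/2379
seg 4: a=-2, c=M4/2=3623/793, d=(M5−M4)/(6·1)=-3623/2379, b=Δ4−h4·(2M4+M5)/6=7028/2379
t_q=9/2 → seg 2, τ=1/2; S=4+-658/183·τ+-2751/793·τ²+4912/2379·τ³=5053/3172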